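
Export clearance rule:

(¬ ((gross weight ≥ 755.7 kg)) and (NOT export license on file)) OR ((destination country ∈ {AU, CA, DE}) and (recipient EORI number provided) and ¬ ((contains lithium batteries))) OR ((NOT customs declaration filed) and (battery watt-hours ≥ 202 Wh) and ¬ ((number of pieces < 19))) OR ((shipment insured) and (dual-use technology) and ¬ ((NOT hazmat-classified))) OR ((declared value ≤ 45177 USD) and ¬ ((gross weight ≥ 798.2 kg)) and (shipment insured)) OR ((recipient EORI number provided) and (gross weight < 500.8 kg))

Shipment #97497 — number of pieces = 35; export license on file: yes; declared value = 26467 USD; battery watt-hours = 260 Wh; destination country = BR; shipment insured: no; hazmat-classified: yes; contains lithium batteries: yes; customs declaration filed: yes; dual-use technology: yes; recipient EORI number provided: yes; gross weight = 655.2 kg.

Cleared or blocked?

Blocked

Atomic conditions:
  gross weight ≥ 755.7 kg: 655.2 ≥ 755.7 is false
  NOT export license on file: yes → false
  destination country ∈ {AU, CA, DE}: BR is not in the set → false
  recipient EORI number provided: yes → true
  contains lithium batteries: yes → true
  NOT customs declaration filed: yes → false
  battery watt-hours ≥ 202 Wh: 260 ≥ 202 is true
  number of pieces < 19: 35 < 19 is false
  shipment insured: no → false
  dual-use technology: yes → true
  NOT hazmat-classified: yes → false
  declared value ≤ 45177 USD: 26467 ≤ 45177 is true
  gross weight ≥ 798.2 kg: 655.2 ≥ 798.2 is false
  gross weight < 500.8 kg: 655.2 < 500.8 is false
Combine:
[1.1] NOT false = true
[1] true AND false = false
[2.3] NOT true = false
[2] false AND true AND false = false
[3.3] NOT false = true
[3] false AND true AND true = false
[4.3] NOT false = true
[4] false AND true AND true = false
[5.2] NOT false = true
[5] true AND true AND false = false
[6] true AND false = false
[root] false OR false OR false OR false OR false OR false = false
Overall: false → blocked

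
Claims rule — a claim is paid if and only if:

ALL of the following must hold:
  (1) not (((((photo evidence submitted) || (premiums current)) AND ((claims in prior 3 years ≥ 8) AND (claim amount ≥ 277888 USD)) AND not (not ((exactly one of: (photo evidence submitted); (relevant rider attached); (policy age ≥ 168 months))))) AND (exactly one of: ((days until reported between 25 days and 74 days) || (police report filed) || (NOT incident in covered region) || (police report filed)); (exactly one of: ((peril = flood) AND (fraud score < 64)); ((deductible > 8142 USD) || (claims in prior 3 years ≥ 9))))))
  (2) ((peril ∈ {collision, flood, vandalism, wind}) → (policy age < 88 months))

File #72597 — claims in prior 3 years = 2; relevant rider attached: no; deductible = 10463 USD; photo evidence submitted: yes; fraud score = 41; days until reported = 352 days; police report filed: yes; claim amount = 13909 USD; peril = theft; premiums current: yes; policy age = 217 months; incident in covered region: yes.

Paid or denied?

Atomic conditions:
  photo evidence submitted: yes → true
  premiums current: yes → true
  claims in prior 3 years ≥ 8: 2 ≥ 8 is false
  claim amount ≥ 277888 USD: 13909 ≥ 277888 is false
  relevant rider attached: no → false
  policy age ≥ 168 months: 217 ≥ 168 is true
  days until reported between 25 days and 74 days: 352 in [25, 74] is false
  police report filed: yes → true
  NOT incident in covered region: yes → false
  peril = flood: theft == flood is false
  fraud score < 64: 41 < 64 is true
  deductible > 8142 USD: 10463 > 8142 is true
  claims in prior 3 years ≥ 9: 2 ≥ 9 is false
  peril ∈ {collision, flood, vandalism, wind}: theft is not in the set → false
  policy age < 88 months: 217 < 88 is false
Combine:
[1.1.1.1] true OR true = true
[1.1.1.2] false AND false = false
[1.1.1.3.1.1] exactly-one(true, false, true) = false
[1.1.1.3.1] NOT false = true
[1.1.1.3] NOT true = false
[1.1.1] true AND false AND false = false
[1.1.2.1] false OR true OR false OR true = true
[1.1.2.2.1] false AND true = false
[1.1.2.2.2] true OR false = true
[1.1.2.2] exactly-one(false, true) = true
[1.1.2] exactly-one(true, true) = false
[1.1] false AND false = false
[1] NOT false = true
[2] false → false (antecedent false ⇒ implication holds) = true
[root] true AND true = true
Overall: true → paid

Paid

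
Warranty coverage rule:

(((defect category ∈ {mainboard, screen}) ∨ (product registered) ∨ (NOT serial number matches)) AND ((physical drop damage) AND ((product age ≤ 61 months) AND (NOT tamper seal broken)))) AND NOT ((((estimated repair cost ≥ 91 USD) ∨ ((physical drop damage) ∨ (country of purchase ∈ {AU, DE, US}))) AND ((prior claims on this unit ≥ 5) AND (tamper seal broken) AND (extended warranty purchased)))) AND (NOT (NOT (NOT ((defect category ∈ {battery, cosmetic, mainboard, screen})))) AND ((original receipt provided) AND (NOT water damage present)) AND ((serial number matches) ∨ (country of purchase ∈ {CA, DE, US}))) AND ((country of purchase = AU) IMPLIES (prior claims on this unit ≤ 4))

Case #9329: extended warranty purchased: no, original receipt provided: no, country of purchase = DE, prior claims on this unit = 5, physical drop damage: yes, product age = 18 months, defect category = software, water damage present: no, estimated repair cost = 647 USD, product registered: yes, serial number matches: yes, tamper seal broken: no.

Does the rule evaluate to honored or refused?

Atomic conditions:
  defect category ∈ {mainboard, screen}: software is not in the set → false
  product registered: yes → true
  NOT serial number matches: yes → false
  physical drop damage: yes → true
  product age ≤ 61 months: 18 ≤ 61 is true
  NOT tamper seal broken: no → true
  estimated repair cost ≥ 91 USD: 647 ≥ 91 is true
  country of purchase ∈ {AU, DE, US}: DE is in the set → true
  prior claims on this unit ≥ 5: 5 ≥ 5 is true
  tamper seal broken: no → false
  extended warranty purchased: no → false
  defect category ∈ {battery, cosmetic, mainboard, screen}: software is not in the set → false
  original receipt provided: no → false
  NOT water damage present: no → true
  serial number matches: yes → true
  country of purchase ∈ {CA, DE, US}: DE is in the set → true
  country of purchase = AU: DE == AU is false
  prior claims on this unit ≤ 4: 5 ≤ 4 is false
Combine:
[1.1] false OR true OR false = true
[1.2.2] true AND true = true
[1.2] true AND true = true
[1] true AND true = true
[2.1.1.2] true OR true = true
[2.1.1] true OR true = true
[2.1.2] true AND false AND false = false
[2.1] true AND false = false
[2] NOT false = true
[3.1.1.1] NOT false = true
[3.1.1] NOT true = false
[3.1] NOT false = true
[3.2] false AND true = false
[3.3] true OR true = true
[3] true AND false AND true = false
[4] false → false (antecedent false ⇒ implication holds) = true
[root] true AND true AND false AND true = false
Overall: false → refused

Refused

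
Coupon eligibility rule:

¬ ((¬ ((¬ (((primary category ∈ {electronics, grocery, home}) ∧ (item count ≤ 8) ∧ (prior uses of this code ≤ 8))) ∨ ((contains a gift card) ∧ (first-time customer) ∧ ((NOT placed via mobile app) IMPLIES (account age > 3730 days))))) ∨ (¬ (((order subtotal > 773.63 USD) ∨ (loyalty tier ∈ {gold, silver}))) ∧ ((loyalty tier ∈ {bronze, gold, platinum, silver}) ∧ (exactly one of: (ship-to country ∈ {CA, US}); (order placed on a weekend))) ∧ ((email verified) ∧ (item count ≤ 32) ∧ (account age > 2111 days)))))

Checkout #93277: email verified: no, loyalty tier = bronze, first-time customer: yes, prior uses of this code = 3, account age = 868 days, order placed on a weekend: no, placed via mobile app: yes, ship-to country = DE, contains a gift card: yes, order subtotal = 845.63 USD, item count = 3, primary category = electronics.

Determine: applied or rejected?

Atomic conditions:
  primary category ∈ {electronics, grocery, home}: electronics is in the set → true
  item count ≤ 8: 3 ≤ 8 is true
  prior uses of this code ≤ 8: 3 ≤ 8 is true
  contains a gift card: yes → true
  first-time customer: yes → true
  NOT placed via mobile app: yes → false
  account age > 3730 days: 868 > 3730 is false
  order subtotal > 773.63 USD: 845.63 > 773.63 is true
  loyalty tier ∈ {gold, silver}: bronze is not in the set → false
  loyalty tier ∈ {bronze, gold, platinum, silver}: bronze is in the set → true
  ship-to country ∈ {CA, US}: DE is not in the set → false
  order placed on a weekend: no → false
  email verified: no → false
  item count ≤ 32: 3 ≤ 32 is true
  account age > 2111 days: 868 > 2111 is false
Combine:
[1.1.1.1.1] true AND true AND true = true
[1.1.1.1] NOT true = false
[1.1.1.2.3] false → false (antecedent false ⇒ implication holds) = true
[1.1.1.2] true AND true AND true = true
[1.1.1] false OR true = true
[1.1] NOT true = false
[1.2.1.1] true OR false = true
[1.2.1] NOT true = false
[1.2.2.2] exactly-one(false, false) = false
[1.2.2] true AND false = false
[1.2.3] false AND true AND false = false
[1.2] false AND false AND false = false
[1] false OR false = false
[root] NOT false = true
Overall: true → applied

Applied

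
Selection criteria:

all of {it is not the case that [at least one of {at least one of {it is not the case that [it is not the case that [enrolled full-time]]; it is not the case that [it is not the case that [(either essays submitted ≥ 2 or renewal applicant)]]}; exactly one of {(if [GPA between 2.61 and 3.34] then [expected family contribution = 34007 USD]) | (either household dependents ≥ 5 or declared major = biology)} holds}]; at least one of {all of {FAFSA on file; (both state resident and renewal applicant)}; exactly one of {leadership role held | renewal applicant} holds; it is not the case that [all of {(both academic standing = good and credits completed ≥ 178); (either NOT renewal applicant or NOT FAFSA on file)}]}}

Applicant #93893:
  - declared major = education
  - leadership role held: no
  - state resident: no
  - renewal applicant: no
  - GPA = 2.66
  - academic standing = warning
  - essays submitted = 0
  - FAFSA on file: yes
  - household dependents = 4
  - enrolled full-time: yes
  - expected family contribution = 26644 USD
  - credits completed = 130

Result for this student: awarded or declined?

Atomic conditions:
  enrolled full-time: yes → true
  essays submitted ≥ 2: 0 ≥ 2 is false
  renewal applicant: no → false
  GPA between 2.61 and 3.34: 2.66 in [2.61, 3.34] is true
  expected family contribution = 34007 USD: 26644 == 34007 is false
  household dependents ≥ 5: 4 ≥ 5 is false
  declared major = biology: education == biology is false
  FAFSA on file: yes → true
  state resident: no → false
  leadership role held: no → false
  academic standing = good: warning == good is false
  credits completed ≥ 178: 130 ≥ 178 is false
  NOT renewal applicant: no → true
  NOT FAFSA on file: yes → false
Combine:
[1.1.1.1.1] NOT true = false
[1.1.1.1] NOT false = true
[1.1.1.2.1.1] false OR false = false
[1.1.1.2.1] NOT false = true
[1.1.1.2] NOT true = false
[1.1.1] true OR false = true
[1.1.2.1] true → false = false
[1.1.2.2] false OR false = false
[1.1.2] exactly-one(false, false) = false
[1.1] true OR false = true
[1] NOT true = false
[2.1.2] false AND false = false
[2.1] true AND false = false
[2.2] exactly-one(false, false) = false
[2.3.1.1] false AND false = false
[2.3.1.2] true OR false = true
[2.3.1] false AND true = false
[2.3] NOT false = true
[2] false OR false OR true = true
[root] false AND true = false
Overall: false → declined

Declined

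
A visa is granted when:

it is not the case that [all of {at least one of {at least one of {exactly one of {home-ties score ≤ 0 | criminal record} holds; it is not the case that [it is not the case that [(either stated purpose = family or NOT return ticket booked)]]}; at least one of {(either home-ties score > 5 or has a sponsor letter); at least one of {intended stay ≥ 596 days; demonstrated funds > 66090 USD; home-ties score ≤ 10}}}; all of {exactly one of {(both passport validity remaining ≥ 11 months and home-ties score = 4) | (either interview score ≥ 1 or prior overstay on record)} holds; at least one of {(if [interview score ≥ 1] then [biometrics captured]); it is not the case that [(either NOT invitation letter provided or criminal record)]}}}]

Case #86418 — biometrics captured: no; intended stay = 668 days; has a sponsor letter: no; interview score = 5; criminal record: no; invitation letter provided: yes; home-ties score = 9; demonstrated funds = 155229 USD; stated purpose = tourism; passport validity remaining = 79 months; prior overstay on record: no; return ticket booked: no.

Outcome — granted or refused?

Atomic conditions:
  home-ties score ≤ 0: 9 ≤ 0 is false
  criminal record: no → false
  stated purpose = family: tourism == family is false
  NOT return ticket booked: no → true
  home-ties score > 5: 9 > 5 is true
  has a sponsor letter: no → false
  intended stay ≥ 596 days: 668 ≥ 596 is true
  demonstrated funds > 66090 USD: 155229 > 66090 is true
  home-ties score ≤ 10: 9 ≤ 10 is true
  passport validity remaining ≥ 11 months: 79 ≥ 11 is true
  home-ties score = 4: 9 == 4 is false
  interview score ≥ 1: 5 ≥ 1 is true
  prior overstay on record: no → false
  biometrics captured: no → false
  NOT invitation letter provided: yes → false
Combine:
[1.1.1.1] exactly-one(false, false) = false
[1.1.1.2.1.1] false OR true = true
[1.1.1.2.1] NOT true = false
[1.1.1.2] NOT false = true
[1.1.1] false OR true = true
[1.1.2.1] true OR false = true
[1.1.2.2] true OR true OR true = true
[1.1.2] true OR true = true
[1.1] true OR true = true
[1.2.1.1] true AND false = false
[1.2.1.2] true OR false = true
[1.2.1] exactly-one(false, true) = true
[1.2.2.1] true → false = false
[1.2.2.2.1] false OR false = false
[1.2.2.2] NOT false = true
[1.2.2] false OR true = true
[1.2] true AND true = true
[1] true AND true = true
[root] NOT true = false
Overall: false → refused

Refused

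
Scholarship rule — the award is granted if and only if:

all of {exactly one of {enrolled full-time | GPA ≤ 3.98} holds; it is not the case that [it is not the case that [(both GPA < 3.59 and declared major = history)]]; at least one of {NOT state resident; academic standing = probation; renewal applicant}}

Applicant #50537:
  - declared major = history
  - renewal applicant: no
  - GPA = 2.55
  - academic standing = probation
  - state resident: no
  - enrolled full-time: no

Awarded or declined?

Awarded

Atomic conditions:
  enrolled full-time: no → false
  GPA ≤ 3.98: 2.55 ≤ 3.98 is true
  GPA < 3.59: 2.55 < 3.59 is true
  declared major = history: history == history is true
  NOT state resident: no → true
  academic standing = probation: probation == probation is true
  renewal applicant: no → false
Combine:
[1] exactly-one(false, true) = true
[2.1.1] true AND true = true
[2.1] NOT true = false
[2] NOT false = true
[3] true OR true OR false = true
[root] true AND true AND true = true
Overall: true → awarded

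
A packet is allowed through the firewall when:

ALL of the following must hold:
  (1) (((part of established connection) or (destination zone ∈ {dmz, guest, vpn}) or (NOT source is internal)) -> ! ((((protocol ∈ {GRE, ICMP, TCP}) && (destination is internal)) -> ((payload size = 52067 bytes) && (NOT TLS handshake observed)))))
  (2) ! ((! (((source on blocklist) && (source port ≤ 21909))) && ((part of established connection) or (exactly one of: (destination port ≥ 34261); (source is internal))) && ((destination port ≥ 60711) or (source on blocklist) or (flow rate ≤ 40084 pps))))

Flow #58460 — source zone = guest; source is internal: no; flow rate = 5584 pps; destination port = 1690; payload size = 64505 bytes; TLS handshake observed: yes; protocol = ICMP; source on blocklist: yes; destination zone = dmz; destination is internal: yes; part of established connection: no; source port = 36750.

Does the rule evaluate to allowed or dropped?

Atomic conditions:
  part of established connection: no → false
  destination zone ∈ {dmz, guest, vpn}: dmz is in the set → true
  NOT source is internal: no → true
  protocol ∈ {GRE, ICMP, TCP}: ICMP is in the set → true
  destination is internal: yes → true
  payload size = 52067 bytes: 64505 == 52067 is false
  NOT TLS handshake observed: yes → false
  source on blocklist: yes → true
  source port ≤ 21909: 36750 ≤ 21909 is false
  destination port ≥ 34261: 1690 ≥ 34261 is false
  source is internal: no → false
  destination port ≥ 60711: 1690 ≥ 60711 is false
  flow rate ≤ 40084 pps: 5584 ≤ 40084 is true
Combine:
[1.1] false OR true OR true = true
[1.2.1.1] true AND true = true
[1.2.1.2] false AND false = false
[1.2.1] true → false = false
[1.2] NOT false = true
[1] true → true = true
[2.1.1.1] true AND false = false
[2.1.1] NOT false = true
[2.1.2.2] exactly-one(false, false) = false
[2.1.2] false OR false = false
[2.1.3] false OR true OR true = true
[2.1] true AND false AND true = false
[2] NOT false = true
[root] true AND true = true
Overall: true → allowed

Allowed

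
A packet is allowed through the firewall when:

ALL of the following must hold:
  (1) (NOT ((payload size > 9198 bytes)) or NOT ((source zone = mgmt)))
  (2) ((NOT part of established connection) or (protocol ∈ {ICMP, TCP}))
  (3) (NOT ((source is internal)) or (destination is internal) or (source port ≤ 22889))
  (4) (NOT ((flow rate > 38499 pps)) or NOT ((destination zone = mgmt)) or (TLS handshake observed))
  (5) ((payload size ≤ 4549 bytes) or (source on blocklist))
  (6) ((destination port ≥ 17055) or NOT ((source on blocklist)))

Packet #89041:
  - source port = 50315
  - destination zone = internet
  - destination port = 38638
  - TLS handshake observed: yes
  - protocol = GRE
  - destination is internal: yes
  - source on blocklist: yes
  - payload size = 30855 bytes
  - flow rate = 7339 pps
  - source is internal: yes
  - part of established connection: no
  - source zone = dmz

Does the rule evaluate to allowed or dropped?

Atomic conditions:
  payload size > 9198 bytes: 30855 > 9198 is true
  source zone = mgmt: dmz == mgmt is false
  NOT part of established connection: no → true
  protocol ∈ {ICMP, TCP}: GRE is not in the set → false
  source is internal: yes → true
  destination is internal: yes → true
  source port ≤ 22889: 50315 ≤ 22889 is false
  flow rate > 38499 pps: 7339 > 38499 is false
  destination zone = mgmt: internet == mgmt is false
  TLS handshake observed: yes → true
  payload size ≤ 4549 bytes: 30855 ≤ 4549 is false
  source on blocklist: yes → true
  destination port ≥ 17055: 38638 ≥ 17055 is true
Combine:
[1.1] NOT true = false
[1.2] NOT false = true
[1] false OR true = true
[2] true OR false = true
[3.1] NOT true = false
[3] false OR true OR false = true
[4.1] NOT false = true
[4.2] NOT false = true
[4] true OR true OR true = true
[5] false OR true = true
[6.2] NOT true = false
[6] true OR false = true
[root] true AND true AND true AND true AND true AND true = true
Overall: true → allowed

Allowed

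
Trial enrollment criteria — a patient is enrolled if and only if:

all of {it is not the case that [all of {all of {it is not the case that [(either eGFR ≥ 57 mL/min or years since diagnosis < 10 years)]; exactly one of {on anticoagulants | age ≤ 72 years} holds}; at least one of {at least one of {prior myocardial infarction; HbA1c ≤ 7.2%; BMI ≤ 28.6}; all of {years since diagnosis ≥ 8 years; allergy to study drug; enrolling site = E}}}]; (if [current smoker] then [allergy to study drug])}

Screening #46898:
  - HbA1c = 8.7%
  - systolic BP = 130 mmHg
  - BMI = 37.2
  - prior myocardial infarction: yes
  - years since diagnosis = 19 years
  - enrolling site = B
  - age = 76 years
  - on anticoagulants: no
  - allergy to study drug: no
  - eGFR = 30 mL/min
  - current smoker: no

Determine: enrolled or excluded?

Atomic conditions:
  eGFR ≥ 57 mL/min: 30 ≥ 57 is false
  years since diagnosis < 10 years: 19 < 10 is false
  on anticoagulants: no → false
  age ≤ 72 years: 76 ≤ 72 is false
  prior myocardial infarction: yes → true
  HbA1c ≤ 7.2%: 8.7 ≤ 7.2 is false
  BMI ≤ 28.6: 37.2 ≤ 28.6 is false
  years since diagnosis ≥ 8 years: 19 ≥ 8 is true
  allergy to study drug: no → false
  enrolling site = E: B == E is false
  current smoker: no → false
Combine:
[1.1.1.1.1] false OR false = false
[1.1.1.1] NOT false = true
[1.1.1.2] exactly-one(false, false) = false
[1.1.1] true AND false = false
[1.1.2.1] true OR false OR false = true
[1.1.2.2] true AND false AND false = false
[1.1.2] true OR false = true
[1.1] false AND true = false
[1] NOT false = true
[2] false → false (antecedent false ⇒ implication holds) = true
[root] true AND true = true
Overall: true → enrolled

Enrolled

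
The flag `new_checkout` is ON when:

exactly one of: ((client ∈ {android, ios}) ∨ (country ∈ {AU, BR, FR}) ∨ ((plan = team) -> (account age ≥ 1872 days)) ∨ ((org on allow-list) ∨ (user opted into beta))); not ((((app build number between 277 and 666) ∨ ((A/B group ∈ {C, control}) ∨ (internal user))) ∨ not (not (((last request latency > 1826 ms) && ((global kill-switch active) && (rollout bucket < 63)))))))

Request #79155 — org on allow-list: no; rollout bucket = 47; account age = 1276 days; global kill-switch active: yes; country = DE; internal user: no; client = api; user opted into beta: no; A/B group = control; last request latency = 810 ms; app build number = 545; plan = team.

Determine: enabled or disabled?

Disabled

Atomic conditions:
  client ∈ {android, ios}: api is not in the set → false
  country ∈ {AU, BR, FR}: DE is not in the set → false
  plan = team: team == team is true
  account age ≥ 1872 days: 1276 ≥ 1872 is false
  org on allow-list: no → false
  user opted into beta: no → false
  app build number between 277 and 666: 545 in [277, 666] is true
  A/B group ∈ {C, control}: control is in the set → true
  internal user: no → false
  last request latency > 1826 ms: 810 > 1826 is false
  global kill-switch active: yes → true
  rollout bucket < 63: 47 < 63 is true
Combine:
[1.3] true → false = false
[1.4] false OR false = false
[1] false OR false OR false OR false = false
[2.1.1.2] true OR false = true
[2.1.1] true OR true = true
[2.1.2.1.1.2] true AND true = true
[2.1.2.1.1] false AND true = false
[2.1.2.1] NOT false = true
[2.1.2] NOT true = false
[2.1] true OR false = true
[2] NOT true = false
[root] exactly-one(false, false) = false
Overall: false → disabled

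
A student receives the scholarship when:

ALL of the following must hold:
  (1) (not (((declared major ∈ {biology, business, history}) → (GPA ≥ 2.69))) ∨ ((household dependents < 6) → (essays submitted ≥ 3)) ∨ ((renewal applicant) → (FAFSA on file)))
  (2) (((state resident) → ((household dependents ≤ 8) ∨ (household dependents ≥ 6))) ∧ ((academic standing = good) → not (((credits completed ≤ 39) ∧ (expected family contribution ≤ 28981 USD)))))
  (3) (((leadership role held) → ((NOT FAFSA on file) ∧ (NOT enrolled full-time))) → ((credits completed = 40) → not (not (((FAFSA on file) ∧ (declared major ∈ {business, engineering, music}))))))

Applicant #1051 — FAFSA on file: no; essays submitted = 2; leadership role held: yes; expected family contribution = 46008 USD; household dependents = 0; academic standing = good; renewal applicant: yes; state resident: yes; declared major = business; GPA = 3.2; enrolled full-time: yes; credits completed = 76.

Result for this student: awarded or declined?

Declined

Atomic conditions:
  declared major ∈ {biology, business, history}: business is in the set → true
  GPA ≥ 2.69: 3.2 ≥ 2.69 is true
  household dependents < 6: 0 < 6 is true
  essays submitted ≥ 3: 2 ≥ 3 is false
  renewal applicant: yes → true
  FAFSA on file: no → false
  state resident: yes → true
  household dependents ≤ 8: 0 ≤ 8 is true
  household dependents ≥ 6: 0 ≥ 6 is false
  academic standing = good: good == good is true
  credits completed ≤ 39: 76 ≤ 39 is false
  expected family contribution ≤ 28981 USD: 46008 ≤ 28981 is false
  leadership role held: yes → true
  NOT FAFSA on file: no → true
  NOT enrolled full-time: yes → false
  credits completed = 40: 76 == 40 is false
  declared major ∈ {business, engineering, music}: business is in the set → true
Combine:
[1.1.1] true → true = true
[1.1] NOT true = false
[1.2] true → false = false
[1.3] true → false = false
[1] false OR false OR false = false
[2.1.2] true OR false = true
[2.1] true → true = true
[2.2.2.1] false AND false = false
[2.2.2] NOT false = true
[2.2] true → true = true
[2] true AND true = true
[3.1.2] true AND false = false
[3.1] true → false = false
[3.2.2.1.1] false AND true = false
[3.2.2.1] NOT false = true
[3.2.2] NOT true = false
[3.2] false → false (antecedent false ⇒ implication holds) = true
[3] false → true (antecedent false ⇒ implication holds) = true
[root] false AND true AND true = false
Overall: false → declined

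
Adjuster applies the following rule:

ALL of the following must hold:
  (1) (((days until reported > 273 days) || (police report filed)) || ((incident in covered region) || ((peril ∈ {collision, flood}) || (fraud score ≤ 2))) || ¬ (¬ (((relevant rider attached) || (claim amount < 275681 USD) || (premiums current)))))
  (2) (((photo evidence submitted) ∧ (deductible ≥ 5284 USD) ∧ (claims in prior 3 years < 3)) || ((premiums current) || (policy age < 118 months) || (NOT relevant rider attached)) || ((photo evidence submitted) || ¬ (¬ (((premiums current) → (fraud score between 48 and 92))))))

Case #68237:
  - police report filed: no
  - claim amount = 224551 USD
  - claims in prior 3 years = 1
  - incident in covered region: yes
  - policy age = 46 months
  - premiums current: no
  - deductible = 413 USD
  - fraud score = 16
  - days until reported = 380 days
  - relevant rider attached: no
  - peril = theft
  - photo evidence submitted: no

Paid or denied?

Atomic conditions:
  days until reported > 273 days: 380 > 273 is true
  police report filed: no → false
  incident in covered region: yes → true
  peril ∈ {collision, flood}: theft is not in the set → false
  fraud score ≤ 2: 16 ≤ 2 is false
  relevant rider attached: no → false
  claim amount < 275681 USD: 224551 < 275681 is true
  premiums current: no → false
  photo evidence submitted: no → false
  deductible ≥ 5284 USD: 413 ≥ 5284 is false
  claims in prior 3 years < 3: 1 < 3 is true
  policy age < 118 months: 46 < 118 is true
  NOT relevant rider attached: no → true
  fraud score between 48 and 92: 16 in [48, 92] is false
Combine:
[1.1] true OR false = true
[1.2.2] false OR false = false
[1.2] true OR false = true
[1.3.1.1] false OR true OR false = true
[1.3.1] NOT true = false
[1.3] NOT false = true
[1] true OR true OR true = true
[2.1] false AND false AND true = false
[2.2] false OR true OR true = true
[2.3.2.1.1] false → false (antecedent false ⇒ implication holds) = true
[2.3.2.1] NOT true = false
[2.3.2] NOT false = true
[2.3] false OR true = true
[2] false OR true OR true = true
[root] true AND true = true
Overall: true → paid

Paid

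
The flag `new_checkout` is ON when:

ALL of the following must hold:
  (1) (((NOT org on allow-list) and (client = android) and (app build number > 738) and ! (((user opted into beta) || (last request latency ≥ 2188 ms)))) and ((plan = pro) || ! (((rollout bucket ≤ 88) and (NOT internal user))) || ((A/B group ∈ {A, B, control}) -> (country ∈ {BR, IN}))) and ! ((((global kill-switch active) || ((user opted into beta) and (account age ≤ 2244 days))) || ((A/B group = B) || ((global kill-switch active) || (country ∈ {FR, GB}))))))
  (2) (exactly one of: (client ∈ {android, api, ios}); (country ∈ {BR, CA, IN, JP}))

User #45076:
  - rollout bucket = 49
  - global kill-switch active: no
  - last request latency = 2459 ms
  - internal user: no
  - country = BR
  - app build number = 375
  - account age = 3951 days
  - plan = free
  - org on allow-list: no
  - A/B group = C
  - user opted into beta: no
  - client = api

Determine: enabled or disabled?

Disabled

Atomic conditions:
  NOT org on allow-list: no → true
  client = android: api == android is false
  app build number > 738: 375 > 738 is false
  user opted into beta: no → false
  last request latency ≥ 2188 ms: 2459 ≥ 2188 is true
  plan = pro: free == pro is false
  rollout bucket ≤ 88: 49 ≤ 88 is true
  NOT internal user: no → true
  A/B group ∈ {A, B, control}: C is not in the set → false
  country ∈ {BR, IN}: BR is in the set → true
  global kill-switch active: no → false
  account age ≤ 2244 days: 3951 ≤ 2244 is false
  A/B group = B: C == B is false
  country ∈ {FR, GB}: BR is not in the set → false
  client ∈ {android, api, ios}: api is in the set → true
  country ∈ {BR, CA, IN, JP}: BR is in the set → true
Combine:
[1.1.4.1] false OR true = true
[1.1.4] NOT true = false
[1.1] true AND false AND false AND false = false
[1.2.2.1] true AND true = true
[1.2.2] NOT true = false
[1.2.3] false → true (antecedent false ⇒ implication holds) = true
[1.2] false OR false OR true = true
[1.3.1.1.2] false AND false = false
[1.3.1.1] false OR false = false
[1.3.1.2.2] false OR false = false
[1.3.1.2] false OR false = false
[1.3.1] false OR false = false
[1.3] NOT false = true
[1] false AND true AND true = false
[2] exactly-one(true, true) = false
[root] false AND false = false
Overall: false → disabled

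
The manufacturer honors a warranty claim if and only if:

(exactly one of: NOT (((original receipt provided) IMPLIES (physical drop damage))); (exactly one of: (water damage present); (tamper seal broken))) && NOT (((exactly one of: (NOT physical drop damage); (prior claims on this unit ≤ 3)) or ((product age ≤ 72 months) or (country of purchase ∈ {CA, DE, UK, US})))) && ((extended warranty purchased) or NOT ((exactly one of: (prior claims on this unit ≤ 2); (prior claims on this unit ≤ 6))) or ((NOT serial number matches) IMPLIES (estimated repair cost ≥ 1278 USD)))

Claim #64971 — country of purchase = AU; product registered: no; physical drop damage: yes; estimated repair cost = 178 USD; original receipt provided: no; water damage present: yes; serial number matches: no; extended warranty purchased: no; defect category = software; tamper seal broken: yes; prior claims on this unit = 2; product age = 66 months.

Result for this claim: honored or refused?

Atomic conditions:
  original receipt provided: no → false
  physical drop damage: yes → true
  water damage present: yes → true
  tamper seal broken: yes → true
  NOT physical drop damage: yes → false
  prior claims on this unit ≤ 3: 2 ≤ 3 is true
  product age ≤ 72 months: 66 ≤ 72 is true
  country of purchase ∈ {CA, DE, UK, US}: AU is not in the set → false
  extended warranty purchased: no → false
  prior claims on this unit ≤ 2: 2 ≤ 2 is true
  prior claims on this unit ≤ 6: 2 ≤ 6 is true
  NOT serial number matches: no → true
  estimated repair cost ≥ 1278 USD: 178 ≥ 1278 is false
Combine:
[1.1.1] false → true (antecedent false ⇒ implication holds) = true
[1.1] NOT true = false
[1.2] exactly-one(true, true) = false
[1] exactly-one(false, false) = false
[2.1.1] exactly-one(false, true) = true
[2.1.2] true OR false = true
[2.1] true OR true = true
[2] NOT true = false
[3.2.1] exactly-one(true, true) = false
[3.2] NOT false = true
[3.3] true → false = false
[3] false OR true OR false = true
[root] false AND false AND true = false
Overall: false → refused

Refused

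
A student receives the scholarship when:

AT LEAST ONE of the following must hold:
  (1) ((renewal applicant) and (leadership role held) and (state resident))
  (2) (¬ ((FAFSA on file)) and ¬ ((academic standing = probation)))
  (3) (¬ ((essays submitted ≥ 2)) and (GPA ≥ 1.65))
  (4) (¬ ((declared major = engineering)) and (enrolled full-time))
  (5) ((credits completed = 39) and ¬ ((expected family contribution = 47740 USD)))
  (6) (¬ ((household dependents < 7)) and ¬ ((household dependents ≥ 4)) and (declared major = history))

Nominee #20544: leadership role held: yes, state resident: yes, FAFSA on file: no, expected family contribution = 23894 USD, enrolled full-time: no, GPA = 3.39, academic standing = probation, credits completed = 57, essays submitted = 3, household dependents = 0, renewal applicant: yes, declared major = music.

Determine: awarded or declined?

Awarded

Atomic conditions:
  renewal applicant: yes → true
  leadership role held: yes → true
  state resident: yes → true
  FAFSA on file: no → false
  academic standing = probation: probation == probation is true
  essays submitted ≥ 2: 3 ≥ 2 is true
  GPA ≥ 1.65: 3.39 ≥ 1.65 is true
  declared major = engineering: music == engineering is false
  enrolled full-time: no → false
  credits completed = 39: 57 == 39 is false
  expected family contribution = 47740 USD: 23894 == 47740 is false
  household dependents < 7: 0 < 7 is true
  household dependents ≥ 4: 0 ≥ 4 is false
  declared major = history: music == history is false
Combine:
[1] true AND true AND true = true
[2.1] NOT false = true
[2.2] NOT true = false
[2] true AND false = false
[3.1] NOT true = false
[3] false AND true = false
[4.1] NOT false = true
[4] true AND false = false
[5.2] NOT false = true
[5] false AND true = false
[6.1] NOT true = false
[6.2] NOT false = true
[6] false AND true AND false = false
[root] true OR false OR false OR false OR false OR false = true
Overall: true → awarded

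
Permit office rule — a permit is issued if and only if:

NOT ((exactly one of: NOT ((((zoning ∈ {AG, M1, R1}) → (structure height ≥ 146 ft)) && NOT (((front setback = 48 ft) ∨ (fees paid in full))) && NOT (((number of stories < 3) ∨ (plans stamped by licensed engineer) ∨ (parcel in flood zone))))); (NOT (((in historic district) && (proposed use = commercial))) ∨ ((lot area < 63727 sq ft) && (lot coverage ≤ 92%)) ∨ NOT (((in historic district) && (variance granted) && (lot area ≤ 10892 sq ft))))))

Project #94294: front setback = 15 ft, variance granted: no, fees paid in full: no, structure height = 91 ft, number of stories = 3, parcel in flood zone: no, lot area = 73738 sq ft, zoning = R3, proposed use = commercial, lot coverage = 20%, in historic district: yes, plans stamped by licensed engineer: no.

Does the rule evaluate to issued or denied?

Atomic conditions:
  zoning ∈ {AG, M1, R1}: R3 is not in the set → false
  structure height ≥ 146 ft: 91 ≥ 146 is false
  front setback = 48 ft: 15 == 48 is false
  fees paid in full: no → false
  number of stories < 3: 3 < 3 is false
  plans stamped by licensed engineer: no → false
  parcel in flood zone: no → false
  in historic district: yes → true
  proposed use = commercial: commercial == commercial is true
  lot area < 63727 sq ft: 73738 < 63727 is false
  lot coverage ≤ 92%: 20 ≤ 92 is true
  variance granted: no → false
  lot area ≤ 10892 sq ft: 73738 ≤ 10892 is false
Combine:
[1.1.1.1] false → false (antecedent false ⇒ implication holds) = true
[1.1.1.2.1] false OR false = false
[1.1.1.2] NOT false = true
[1.1.1.3.1] false OR false OR false = false
[1.1.1.3] NOT false = true
[1.1.1] true AND true AND true = true
[1.1] NOT true = false
[1.2.1.1] true AND true = true
[1.2.1] NOT true = false
[1.2.2] false AND true = false
[1.2.3.1] true AND false AND false = false
[1.2.3] NOT false = true
[1.2] false OR false OR true = true
[1] exactly-one(false, true) = true
[root] NOT true = false
Overall: false → denied

Denied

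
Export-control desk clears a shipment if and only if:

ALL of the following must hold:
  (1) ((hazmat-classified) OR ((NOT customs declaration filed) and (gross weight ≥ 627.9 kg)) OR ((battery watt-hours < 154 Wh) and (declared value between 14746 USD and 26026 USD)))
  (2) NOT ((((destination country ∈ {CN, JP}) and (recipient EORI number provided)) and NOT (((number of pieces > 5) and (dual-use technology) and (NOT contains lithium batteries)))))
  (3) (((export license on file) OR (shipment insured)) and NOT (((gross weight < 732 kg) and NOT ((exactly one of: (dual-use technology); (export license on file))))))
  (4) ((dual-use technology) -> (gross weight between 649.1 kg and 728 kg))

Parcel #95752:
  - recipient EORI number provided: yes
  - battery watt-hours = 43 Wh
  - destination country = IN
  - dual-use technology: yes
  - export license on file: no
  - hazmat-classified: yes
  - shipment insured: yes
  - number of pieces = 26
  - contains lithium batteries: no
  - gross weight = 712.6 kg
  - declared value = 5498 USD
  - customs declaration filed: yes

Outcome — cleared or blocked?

Cleared

Atomic conditions:
  hazmat-classified: yes → true
  NOT customs declaration filed: yes → false
  gross weight ≥ 627.9 kg: 712.6 ≥ 627.9 is true
  battery watt-hours < 154 Wh: 43 < 154 is true
  declared value between 14746 USD and 26026 USD: 5498 in [14746, 26026] is false
  destination country ∈ {CN, JP}: IN is not in the set → false
  recipient EORI number provided: yes → true
  number of pieces > 5: 26 > 5 is true
  dual-use technology: yes → true
  NOT contains lithium batteries: no → true
  export license on file: no → false
  shipment insured: yes → true
  gross weight < 732 kg: 712.6 < 732 is true
  gross weight between 649.1 kg and 728 kg: 712.6 in [649.1, 728] is true
Combine:
[1.2] false AND true = false
[1.3] true AND false = false
[1] true OR false OR false = true
[2.1.1] false AND true = false
[2.1.2.1] true AND true AND true = true
[2.1.2] NOT true = false
[2.1] false AND false = false
[2] NOT false = true
[3.1] false OR true = true
[3.2.1.2.1] exactly-one(true, false) = true
[3.2.1.2] NOT true = false
[3.2.1] true AND false = false
[3.2] NOT false = true
[3] true AND true = true
[4] true → true = true
[root] true AND true AND true AND true = true
Overall: true → cleared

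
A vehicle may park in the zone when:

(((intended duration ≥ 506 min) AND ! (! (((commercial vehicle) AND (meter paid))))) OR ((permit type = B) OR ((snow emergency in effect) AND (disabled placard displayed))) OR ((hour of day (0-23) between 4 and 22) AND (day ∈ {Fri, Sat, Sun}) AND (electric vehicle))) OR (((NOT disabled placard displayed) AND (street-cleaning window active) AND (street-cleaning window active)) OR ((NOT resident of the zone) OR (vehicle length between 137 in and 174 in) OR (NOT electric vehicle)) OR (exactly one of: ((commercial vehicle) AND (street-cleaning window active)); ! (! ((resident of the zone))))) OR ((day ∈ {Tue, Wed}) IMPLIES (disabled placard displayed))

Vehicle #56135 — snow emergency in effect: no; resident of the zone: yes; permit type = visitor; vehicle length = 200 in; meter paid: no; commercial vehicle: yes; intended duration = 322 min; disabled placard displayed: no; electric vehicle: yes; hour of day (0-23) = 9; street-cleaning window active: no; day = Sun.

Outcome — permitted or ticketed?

Atomic conditions:
  intended duration ≥ 506 min: 322 ≥ 506 is false
  commercial vehicle: yes → true
  meter paid: no → false
  permit type = B: visitor == B is false
  snow emergency in effect: no → false
  disabled placard displayed: no → false
  hour of day (0-23) between 4 and 22: 9 in [4, 22] is true
  day ∈ {Fri, Sat, Sun}: Sun is in the set → true
  electric vehicle: yes → true
  NOT disabled placard displayed: no → true
  street-cleaning window active: no → false
  NOT resident of the zone: yes → false
  vehicle length between 137 in and 174 in: 200 in [137, 174] is false
  NOT electric vehicle: yes → false
  resident of the zone: yes → true
  day ∈ {Tue, Wed}: Sun is not in the set → false
Combine:
[1.1.2.1.1] true AND false = false
[1.1.2.1] NOT false = true
[1.1.2] NOT true = false
[1.1] false AND false = false
[1.2.2] false AND false = false
[1.2] false OR false = false
[1.3] true AND true AND true = true
[1] false OR false OR true = true
[2.1] true AND false AND false = false
[2.2] false OR false OR false = false
[2.3.1] true AND false = false
[2.3.2.1] NOT true = false
[2.3.2] NOT false = true
[2.3] exactly-one(false, true) = true
[2] false OR false OR true = true
[3] false → false (antecedent false ⇒ implication holds) = true
[root] true OR true OR true = true
Overall: true → permitted

Permitted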